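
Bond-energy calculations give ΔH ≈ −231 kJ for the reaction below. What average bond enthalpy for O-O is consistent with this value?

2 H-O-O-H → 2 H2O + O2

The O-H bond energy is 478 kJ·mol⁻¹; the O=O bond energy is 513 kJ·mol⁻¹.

D(O-O) ≈ 141 kJ/mol

Let D be the O-O bond energy.
Σ(broken) = 4×478 + 2×D = 1912 + 2D
Σ(formed) = 4×478 + 1×513 = 2425
ΔH = Σ(broken) − Σ(formed) = (1912 + 2D) − (2425) = −513 + 2D
Setting this equal to −231 kJ gives 2D = 282, so D = 141 kJ/mol.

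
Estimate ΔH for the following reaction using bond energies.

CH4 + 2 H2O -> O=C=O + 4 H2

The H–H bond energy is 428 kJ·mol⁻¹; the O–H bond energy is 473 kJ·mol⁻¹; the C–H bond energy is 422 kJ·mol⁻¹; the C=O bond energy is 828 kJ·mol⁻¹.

Bonds broken (reactants):
  C–H: 4 × 422 = 1688
  O–H: 4 × 473 = 1892
  Σ(broken) = 3580 kJ
Bonds formed (products):
  C=O: 2 × 828 = 1656
  H–H: 4 × 428 = 1712
  Σ(formed) = 3368 kJ
ΔH = Σ(broken) − Σ(formed) = 3580 − 3368 = +212 kJ

ΔH ≈ +212 kJ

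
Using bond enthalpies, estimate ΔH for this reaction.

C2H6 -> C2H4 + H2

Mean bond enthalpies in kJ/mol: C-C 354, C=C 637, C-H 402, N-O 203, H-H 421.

Bonds broken (reactants):
  C-C: 1 × 354 = 354
  C-H: 6 × 402 = 2412
  Σ(broken) = 2766 kJ
Bonds formed (products):
  C-H: 4 × 402 = 1608
  C=C: 1 × 637 = 637
  H-H: 1 × 421 = 421
  Σ(formed) = 2666 kJ
ΔH = Σ(broken) − Σ(formed) = 2766 − 2666 = +100 kJ

ΔH ≈ +100 kJ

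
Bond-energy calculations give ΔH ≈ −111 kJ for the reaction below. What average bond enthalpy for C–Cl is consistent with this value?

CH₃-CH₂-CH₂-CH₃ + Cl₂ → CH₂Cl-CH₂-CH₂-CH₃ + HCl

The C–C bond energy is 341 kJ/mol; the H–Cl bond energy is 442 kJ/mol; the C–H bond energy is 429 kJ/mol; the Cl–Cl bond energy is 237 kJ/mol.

D(C–Cl) ≈ 335 kJ/mol

Let D be the C–Cl bond energy.
Σ(broken) = 3×341 + 10×429 + 1×237 = 5550
Σ(formed) = 3×341 + 1×D + 9×429 + 1×442 = 5326 + D
ΔH = Σ(broken) − Σ(formed) = (5550) − (5326 + D) = +224 − D
Setting this equal to −111 kJ gives D = 335 kJ/mol.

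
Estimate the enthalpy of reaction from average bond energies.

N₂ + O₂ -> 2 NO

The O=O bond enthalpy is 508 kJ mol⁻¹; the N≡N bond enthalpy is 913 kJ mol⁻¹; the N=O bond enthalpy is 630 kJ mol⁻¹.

ΔH ≈ +161 kJ

Bonds broken (reactants):
  N≡N: 1 × 913 = 913
  O=O: 1 × 508 = 508
  Σ(broken) = 1421 kJ
Bonds formed (products):
  N=O: 2 × 630 = 1260
  Σ(formed) = 1260 kJ
ΔH = Σ(broken) − Σ(formed) = 1421 − 1260 = +161 kJ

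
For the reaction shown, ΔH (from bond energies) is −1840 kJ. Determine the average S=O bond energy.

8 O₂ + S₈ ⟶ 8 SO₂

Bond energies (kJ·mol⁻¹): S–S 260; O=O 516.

Let D be the S=O bond energy.
Σ(broken) = 8×516 + 8×260 = 6208
Σ(formed) = 16×D = 16D
ΔH = Σ(broken) − Σ(formed) = (6208) − (16D) = +6208 − 16D
Setting this equal to −1840 kJ gives 16D = 8048, so D = 503 kJ/mol.

D(S=O) ≈ 503 kJ/mol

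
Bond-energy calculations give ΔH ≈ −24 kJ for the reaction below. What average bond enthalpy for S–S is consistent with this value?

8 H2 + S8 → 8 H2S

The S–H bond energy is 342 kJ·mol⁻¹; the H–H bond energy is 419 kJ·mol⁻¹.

Let D be the S–S bond energy.
Σ(broken) = 8×419 + 8×D = 3352 + 8D
Σ(formed) = 16×342 = 5472
ΔH = Σ(broken) − Σ(formed) = (3352 + 8D) − (5472) = −2120 + 8D
Setting this equal to −24 kJ gives 8D = 2096, so D = 262 kJ/mol.

D(S–S) ≈ 262 kJ/mol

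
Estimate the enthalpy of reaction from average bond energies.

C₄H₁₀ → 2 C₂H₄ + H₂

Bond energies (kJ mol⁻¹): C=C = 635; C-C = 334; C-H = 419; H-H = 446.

ΔH ≈ +124 kJ

Bonds broken (reactants):
  C-C: 3 × 334 = 1002
  C-H: 10 × 419 = 4190
  Σ(broken) = 5192 kJ
Bonds formed (products):
  C-H: 8 × 419 = 3352
  C=C: 2 × 635 = 1270
  H-H: 1 × 446 = 446
  Σ(formed) = 5068 kJ
ΔH = Σ(broken) − Σ(formed) = 5192 − 5068 = +124 kJ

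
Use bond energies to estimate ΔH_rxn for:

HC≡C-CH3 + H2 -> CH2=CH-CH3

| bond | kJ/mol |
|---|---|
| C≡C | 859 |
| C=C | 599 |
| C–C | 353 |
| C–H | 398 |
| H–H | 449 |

Bonds broken (reactants):
  C≡C: 1 × 859 = 859
  C–C: 1 × 353 = 353
  C–H: 4 × 398 = 1592
  H–H: 1 × 449 = 449
  Σ(broken) = 3253 kJ
Bonds formed (products):
  C–C: 1 × 353 = 353
  C–H: 6 × 398 = 2388
  C=C: 1 × 599 = 599
  Σ(formed) = 3340 kJ
ΔH = Σ(broken) − Σ(formed) = 3253 − 3340 = −87 kJ

ΔH ≈ −87 kJ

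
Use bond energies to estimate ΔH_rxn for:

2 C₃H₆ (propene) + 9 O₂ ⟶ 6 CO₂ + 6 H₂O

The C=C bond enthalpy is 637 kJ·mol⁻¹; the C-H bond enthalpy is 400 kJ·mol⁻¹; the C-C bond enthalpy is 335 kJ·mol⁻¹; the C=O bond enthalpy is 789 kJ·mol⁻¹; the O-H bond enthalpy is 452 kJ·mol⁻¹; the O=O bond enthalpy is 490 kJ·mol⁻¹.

ΔH ≈ −3738 kJ

Bonds broken (reactants):
  C-C: 2 × 335 = 670
  C-H: 12 × 400 = 4800
  C=C: 2 × 637 = 1274
  O=O: 9 × 490 = 4410
  Σ(broken) = 11154 kJ
Bonds formed (products):
  C=O: 12 × 789 = 9468
  O-H: 12 × 452 = 5424
  Σ(formed) = 14892 kJ
ΔH = Σ(broken) − Σ(formed) = 11154 − 14892 = −3738 kJ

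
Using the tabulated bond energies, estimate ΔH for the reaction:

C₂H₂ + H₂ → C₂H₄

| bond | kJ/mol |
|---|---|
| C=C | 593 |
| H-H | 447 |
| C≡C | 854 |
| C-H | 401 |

ΔH ≈ −94 kJ

Bonds broken (reactants):
  C≡C: 1 × 854 = 854
  C-H: 2 × 401 = 802
  H-H: 1 × 447 = 447
  Σ(broken) = 2103 kJ
Bonds formed (products):
  C-H: 4 × 401 = 1604
  C=C: 1 × 593 = 593
  Σ(formed) = 2197 kJ
ΔH = Σ(broken) − Σ(formed) = 2103 − 2197 = −94 kJ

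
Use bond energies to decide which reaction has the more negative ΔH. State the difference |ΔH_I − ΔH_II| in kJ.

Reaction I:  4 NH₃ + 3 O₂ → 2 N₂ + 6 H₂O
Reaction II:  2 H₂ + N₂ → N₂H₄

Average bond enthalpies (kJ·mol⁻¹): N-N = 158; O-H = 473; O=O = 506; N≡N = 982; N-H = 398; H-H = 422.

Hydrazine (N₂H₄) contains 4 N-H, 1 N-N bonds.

Reaction I:
  Bonds broken (reactants):
    N-H: 12 × 398 = 4776
    O=O: 3 × 506 = 1518
    Σ(broken) = 6294 kJ
  Bonds formed (products):
    N≡N: 2 × 982 = 1964
    O-H: 12 × 473 = 5676
    Σ(formed) = 7640 kJ
  ΔH_I = 6294 − 7640 = −1346 kJ
Reaction II:
  Bonds broken (reactants):
    H-H: 2 × 422 = 844
    N≡N: 1 × 982 = 982
    Σ(broken) = 1826 kJ
  Bonds formed (products):
    N-H: 4 × 398 = 1592
    N-N: 1 × 158 = 158
    Σ(formed) = 1750 kJ
  ΔH_II = 1826 − 1750 = +76 kJ
ΔH_I − ΔH_II = −1422 kJ, so reaction I has the more negative ΔH; |ΔH_I − ΔH_II| = 1422 kJ.

Reaction I, by 1422 kJ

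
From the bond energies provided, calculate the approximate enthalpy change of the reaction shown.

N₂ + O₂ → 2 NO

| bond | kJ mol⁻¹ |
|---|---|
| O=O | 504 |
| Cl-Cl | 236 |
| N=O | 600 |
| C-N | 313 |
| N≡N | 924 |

Bonds broken (reactants):
  N≡N: 1 × 924 = 924
  O=O: 1 × 504 = 504
  Σ(broken) = 1428 kJ
Bonds formed (products):
  N=O: 2 × 600 = 1200
  Σ(formed) = 1200 kJ
ΔH = Σ(broken) − Σ(formed) = 1428 − 1200 = +228 kJ

ΔH ≈ +228 kJ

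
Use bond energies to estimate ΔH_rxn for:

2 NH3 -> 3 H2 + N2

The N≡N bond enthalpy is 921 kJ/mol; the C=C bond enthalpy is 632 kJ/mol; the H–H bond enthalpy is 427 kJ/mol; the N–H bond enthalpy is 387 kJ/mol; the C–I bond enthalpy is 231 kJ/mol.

ΔH ≈ +120 kJ

Bonds broken (reactants):
  N–H: 6 × 387 = 2322
  Σ(broken) = 2322 kJ
Bonds formed (products):
  H–H: 3 × 427 = 1281
  N≡N: 1 × 921 = 921
  Σ(formed) = 2202 kJ
ΔH = Σ(broken) − Σ(formed) = 2322 − 2202 = +120 kJ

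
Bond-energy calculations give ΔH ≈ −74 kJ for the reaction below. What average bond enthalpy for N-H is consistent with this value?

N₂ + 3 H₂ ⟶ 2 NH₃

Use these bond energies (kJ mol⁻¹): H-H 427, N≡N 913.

D(N-H) ≈ 378 kJ/mol

Let D be the N-H bond energy.
Σ(broken) = 3×427 + 1×913 = 2194
Σ(formed) = 6×D = 6D
ΔH = Σ(broken) − Σ(formed) = (2194) − (6D) = +2194 − 6D
Setting this equal to −74 kJ gives 6D = 2268, so D = 378 kJ/mol.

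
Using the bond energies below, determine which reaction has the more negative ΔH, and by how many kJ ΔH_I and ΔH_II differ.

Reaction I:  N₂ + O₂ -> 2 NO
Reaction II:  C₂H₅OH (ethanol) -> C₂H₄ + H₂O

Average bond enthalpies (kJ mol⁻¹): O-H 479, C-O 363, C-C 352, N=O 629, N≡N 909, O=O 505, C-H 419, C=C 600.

Reaction II, by 101 kJ

Reaction I:
  Bonds broken (reactants):
    N≡N: 1 × 909 = 909
    O=O: 1 × 505 = 505
    Σ(broken) = 1414 kJ
  Bonds formed (products):
    N=O: 2 × 629 = 1258
    Σ(formed) = 1258 kJ
  ΔH_I = 1414 − 1258 = +156 kJ
Reaction II:
  Bonds broken (reactants):
    C-C: 1 × 352 = 352
    C-H: 5 × 419 = 2095
    C-O: 1 × 363 = 363
    O-H: 1 × 479 = 479
    Σ(broken) = 3289 kJ
  Bonds formed (products):
    C-H: 4 × 419 = 1676
    C=C: 1 × 600 = 600
    O-H: 2 × 479 = 958
    Σ(formed) = 3234 kJ
  ΔH_II = 3289 − 3234 = +55 kJ
ΔH_I − ΔH_II = +101 kJ, so reaction II has the more negative ΔH; |ΔH_I − ΔH_II| = 101 kJ.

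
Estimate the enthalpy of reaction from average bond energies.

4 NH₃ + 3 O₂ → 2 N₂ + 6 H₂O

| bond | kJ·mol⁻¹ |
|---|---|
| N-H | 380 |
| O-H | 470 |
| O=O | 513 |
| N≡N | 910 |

ΔH ≈ −1361 kJ

Bonds broken (reactants):
  N-H: 12 × 380 = 4560
  O=O: 3 × 513 = 1539
  Σ(broken) = 6099 kJ
Bonds formed (products):
  N≡N: 2 × 910 = 1820
  O-H: 12 × 470 = 5640
  Σ(formed) = 7460 kJ
ΔH = Σ(broken) − Σ(formed) = 6099 − 7460 = −1361 kJ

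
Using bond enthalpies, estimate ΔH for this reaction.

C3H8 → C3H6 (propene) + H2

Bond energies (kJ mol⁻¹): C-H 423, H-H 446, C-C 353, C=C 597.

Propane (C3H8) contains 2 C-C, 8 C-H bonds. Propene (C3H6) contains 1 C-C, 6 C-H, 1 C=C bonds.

Bonds broken (reactants):
  C-C: 2 × 353 = 706
  C-H: 8 × 423 = 3384
  Σ(broken) = 4090 kJ
Bonds formed (products):
  C-C: 1 × 353 = 353
  C-H: 6 × 423 = 2538
  C=C: 1 × 597 = 597
  H-H: 1 × 446 = 446
  Σ(formed) = 3934 kJ
ΔH = Σ(broken) − Σ(formed) = 4090 − 3934 = +156 kJ

ΔH ≈ +156 kJ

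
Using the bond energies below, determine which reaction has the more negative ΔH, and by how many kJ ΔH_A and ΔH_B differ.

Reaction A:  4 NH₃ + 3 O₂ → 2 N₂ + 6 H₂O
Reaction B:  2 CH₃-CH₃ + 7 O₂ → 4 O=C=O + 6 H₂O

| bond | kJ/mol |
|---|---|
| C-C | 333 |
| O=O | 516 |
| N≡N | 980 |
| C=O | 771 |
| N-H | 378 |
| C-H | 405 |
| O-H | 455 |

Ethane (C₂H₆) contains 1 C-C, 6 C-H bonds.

Reaction A:
  Bonds broken (reactants):
    N-H: 12 × 378 = 4536
    O=O: 3 × 516 = 1548
    Σ(broken) = 6084 kJ
  Bonds formed (products):
    N≡N: 2 × 980 = 1960
    O-H: 12 × 455 = 5460
    Σ(formed) = 7420 kJ
  ΔH_A = 6084 − 7420 = −1336 kJ
Reaction B:
  Bonds broken (reactants):
    C-C: 2 × 333 = 666
    C-H: 12 × 405 = 4860
    O=O: 7 × 516 = 3612
    Σ(broken) = 9138 kJ
  Bonds formed (products):
    C=O: 8 × 771 = 6168
    O-H: 12 × 455 = 5460
    Σ(formed) = 11628 kJ
  ΔH_B = 9138 − 11628 = −2490 kJ
ΔH_A − ΔH_B = +1154 kJ, so reaction B has the more negative ΔH; |ΔH_A − ΔH_B| = 1154 kJ.

Reaction B, by 1154 kJ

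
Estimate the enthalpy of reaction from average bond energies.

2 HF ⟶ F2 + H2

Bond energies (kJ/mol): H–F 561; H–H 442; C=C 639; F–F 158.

ΔH ≈ +522 kJ

Bonds broken (reactants):
  H–F: 2 × 561 = 1122
  Σ(broken) = 1122 kJ
Bonds formed (products):
  F–F: 1 × 158 = 158
  H–H: 1 × 442 = 442
  Σ(formed) = 600 kJ
ΔH = Σ(broken) − Σ(formed) = 1122 − 600 = +522 kJ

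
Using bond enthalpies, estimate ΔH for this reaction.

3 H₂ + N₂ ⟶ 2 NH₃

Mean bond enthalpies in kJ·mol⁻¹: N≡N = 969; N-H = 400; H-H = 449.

Bonds broken (reactants):
  H-H: 3 × 449 = 1347
  N≡N: 1 × 969 = 969
  Σ(broken) = 2316 kJ
Bonds formed (products):
  N-H: 6 × 400 = 2400
  Σ(formed) = 2400 kJ
ΔH = Σ(broken) − Σ(formed) = 2316 − 2400 = −84 kJ

ΔH ≈ −84 kJ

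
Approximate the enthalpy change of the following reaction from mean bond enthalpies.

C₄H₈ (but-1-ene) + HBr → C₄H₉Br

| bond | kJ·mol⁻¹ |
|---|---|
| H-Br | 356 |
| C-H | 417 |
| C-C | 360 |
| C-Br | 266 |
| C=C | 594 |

Bonds broken (reactants):
  C-C: 2 × 360 = 720
  C-H: 8 × 417 = 3336
  C=C: 1 × 594 = 594
  H-Br: 1 × 356 = 356
  Σ(broken) = 5006 kJ
Bonds formed (products):
  C-Br: 1 × 266 = 266
  C-C: 3 × 360 = 1080
  C-H: 9 × 417 = 3753
  Σ(formed) = 5099 kJ
ΔH = Σ(broken) − Σ(formed) = 5006 − 5099 = −93 kJ

ΔH ≈ −93 kJ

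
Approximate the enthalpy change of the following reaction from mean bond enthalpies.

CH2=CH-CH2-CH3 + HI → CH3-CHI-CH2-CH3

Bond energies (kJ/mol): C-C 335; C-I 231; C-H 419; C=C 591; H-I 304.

Bonds broken (reactants):
  C-C: 2 × 335 = 670
  C-H: 8 × 419 = 3352
  C=C: 1 × 591 = 591
  H-I: 1 × 304 = 304
  Σ(broken) = 4917 kJ
Bonds formed (products):
  C-C: 3 × 335 = 1005
  C-H: 9 × 419 = 3771
  C-I: 1 × 231 = 231
  Σ(formed) = 5007 kJ
ΔH = Σ(broken) − Σ(formed) = 4917 − 5007 = −90 kJ

ΔH ≈ −90 kJ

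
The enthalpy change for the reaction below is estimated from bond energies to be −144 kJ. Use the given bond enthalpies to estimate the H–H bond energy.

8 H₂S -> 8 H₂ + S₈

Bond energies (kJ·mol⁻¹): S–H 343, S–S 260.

Let D be the H–H bond energy.
Σ(broken) = 16×343 = 5488
Σ(formed) = 8×D + 8×260 = 2080 + 8D
ΔH = Σ(broken) − Σ(formed) = (5488) − (2080 + 8D) = +3408 − 8D
Setting this equal to −144 kJ gives 8D = 3552, so D = 444 kJ/mol.

D(H–H) ≈ 444 kJ/mol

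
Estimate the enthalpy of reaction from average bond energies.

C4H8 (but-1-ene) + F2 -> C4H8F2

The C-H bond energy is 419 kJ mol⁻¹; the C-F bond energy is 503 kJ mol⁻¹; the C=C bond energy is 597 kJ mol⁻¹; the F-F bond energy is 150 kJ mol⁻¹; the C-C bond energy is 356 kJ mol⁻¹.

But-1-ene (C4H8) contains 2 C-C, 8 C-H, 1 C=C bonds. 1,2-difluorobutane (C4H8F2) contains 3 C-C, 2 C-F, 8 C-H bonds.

Bonds broken (reactants):
  C-C: 2 × 356 = 712
  C-H: 8 × 419 = 3352
  C=C: 1 × 597 = 597
  F-F: 1 × 150 = 150
  Σ(broken) = 4811 kJ
Bonds formed (products):
  C-C: 3 × 356 = 1068
  C-F: 2 × 503 = 1006
  C-H: 8 × 419 = 3352
  Σ(formed) = 5426 kJ
ΔH = Σ(broken) − Σ(formed) = 4811 − 5426 = −615 kJ

ΔH ≈ −615 kJ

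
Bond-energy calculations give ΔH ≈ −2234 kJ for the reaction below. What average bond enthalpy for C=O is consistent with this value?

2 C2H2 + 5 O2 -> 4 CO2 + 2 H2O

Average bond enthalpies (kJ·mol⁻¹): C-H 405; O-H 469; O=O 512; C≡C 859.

Let D be the C=O bond energy.
Σ(broken) = 2×859 + 4×405 + 5×512 = 5898
Σ(formed) = 8×D + 4×469 = 1876 + 8D
ΔH = Σ(broken) − Σ(formed) = (5898) − (1876 + 8D) = +4022 − 8D
Setting this equal to −2234 kJ gives 8D = 6256, so D = 782 kJ/mol.

D(C=O) ≈ 782 kJ/mol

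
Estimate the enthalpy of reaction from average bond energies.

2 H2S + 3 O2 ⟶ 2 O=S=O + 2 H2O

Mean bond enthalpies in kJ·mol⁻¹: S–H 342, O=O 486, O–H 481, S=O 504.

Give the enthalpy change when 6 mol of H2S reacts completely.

Bonds broken (reactants):
  O=O: 3 × 486 = 1458
  S–H: 4 × 342 = 1368
  Σ(broken) = 2826 kJ
Bonds formed (products):
  O–H: 4 × 481 = 1924
  S=O: 4 × 504 = 2016
  Σ(formed) = 3940 kJ
ΔH = Σ(broken) − Σ(formed) = 2826 − 3940 = −1114 kJ
For 3× the reaction as written: 3 × (−1114) = −3342 kJ

ΔH = −3342 kJ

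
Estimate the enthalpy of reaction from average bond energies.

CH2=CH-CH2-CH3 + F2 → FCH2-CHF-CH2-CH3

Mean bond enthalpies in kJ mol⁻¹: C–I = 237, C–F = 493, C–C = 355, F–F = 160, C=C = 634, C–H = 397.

Bonds broken (reactants):
  C–C: 2 × 355 = 710
  C–H: 8 × 397 = 3176
  C=C: 1 × 634 = 634
  F–F: 1 × 160 = 160
  Σ(broken) = 4680 kJ
Bonds formed (products):
  C–C: 3 × 355 = 1065
  C–F: 2 × 493 = 986
  C–H: 8 × 397 = 3176
  Σ(formed) = 5227 kJ
ΔH = Σ(broken) − Σ(formed) = 4680 − 5227 = −547 kJ

ΔH ≈ −547 kJ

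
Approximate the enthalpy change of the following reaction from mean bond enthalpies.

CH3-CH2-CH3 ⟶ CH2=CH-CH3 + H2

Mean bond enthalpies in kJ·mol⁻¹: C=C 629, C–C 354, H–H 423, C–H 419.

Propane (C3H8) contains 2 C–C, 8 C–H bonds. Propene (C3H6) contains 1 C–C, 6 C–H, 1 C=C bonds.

Bonds broken (reactants):
  C–C: 2 × 354 = 708
  C–H: 8 × 419 = 3352
  Σ(broken) = 4060 kJ
Bonds formed (products):
  C–C: 1 × 354 = 354
  C–H: 6 × 419 = 2514
  C=C: 1 × 629 = 629
  H–H: 1 × 423 = 423
  Σ(formed) = 3920 kJ
ΔH = Σ(broken) − Σ(formed) = 4060 − 3920 = +140 kJ

ΔH ≈ +140 kJ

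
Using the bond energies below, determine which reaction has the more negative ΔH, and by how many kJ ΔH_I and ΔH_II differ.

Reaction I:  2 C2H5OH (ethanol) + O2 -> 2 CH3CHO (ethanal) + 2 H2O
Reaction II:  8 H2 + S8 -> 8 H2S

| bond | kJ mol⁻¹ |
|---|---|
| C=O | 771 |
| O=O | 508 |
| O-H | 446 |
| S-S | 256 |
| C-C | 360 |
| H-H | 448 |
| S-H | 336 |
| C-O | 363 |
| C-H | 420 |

Reaction I:
  Bonds broken (reactants):
    C-C: 2 × 360 = 720
    C-H: 10 × 420 = 4200
    C-O: 2 × 363 = 726
    O-H: 2 × 446 = 892
    O=O: 1 × 508 = 508
    Σ(broken) = 7046 kJ
  Bonds formed (products):
    C-C: 2 × 360 = 720
    C-H: 8 × 420 = 3360
    C=O: 2 × 771 = 1542
    O-H: 4 × 446 = 1784
    Σ(formed) = 7406 kJ
  ΔH_I = 7046 − 7406 = −360 kJ
Reaction II:
  Bonds broken (reactants):
    H-H: 8 × 448 = 3584
    S-S: 8 × 256 = 2048
    Σ(broken) = 5632 kJ
  Bonds formed (products):
    S-H: 16 × 336 = 5376
    Σ(formed) = 5376 kJ
  ΔH_II = 5632 − 5376 = +256 kJ
ΔH_I − ΔH_II = −616 kJ, so reaction I has the more negative ΔH; |ΔH_I − ΔH_II| = 616 kJ.

Reaction I, by 616 kJ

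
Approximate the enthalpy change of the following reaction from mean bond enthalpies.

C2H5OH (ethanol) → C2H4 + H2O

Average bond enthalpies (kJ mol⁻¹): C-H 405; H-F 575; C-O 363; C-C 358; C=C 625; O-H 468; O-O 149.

Bonds broken (reactants):
  C-C: 1 × 358 = 358
  C-H: 5 × 405 = 2025
  C-O: 1 × 363 = 363
  O-H: 1 × 468 = 468
  Σ(broken) = 3214 kJ
Bonds formed (products):
  C-H: 4 × 405 = 1620
  C=C: 1 × 625 = 625
  O-H: 2 × 468 = 936
  Σ(formed) = 3181 kJ
ΔH = Σ(broken) − Σ(formed) = 3214 − 3181 = +33 kJ

ΔH ≈ +33 kJ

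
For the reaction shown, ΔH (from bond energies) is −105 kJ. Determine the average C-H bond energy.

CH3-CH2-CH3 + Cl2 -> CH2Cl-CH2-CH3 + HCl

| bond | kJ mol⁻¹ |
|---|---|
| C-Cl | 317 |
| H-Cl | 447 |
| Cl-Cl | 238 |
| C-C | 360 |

Let D be the C-H bond energy.
Σ(broken) = 2×360 + 8×D + 1×238 = 958 + 8D
Σ(formed) = 2×360 + 1×317 + 7×D + 1×447 = 1484 + 7D
ΔH = Σ(broken) − Σ(formed) = (958 + 8D) − (1484 + 7D) = −526 + D
Setting this equal to −105 kJ gives D = 421 kJ/mol.

D(C-H) ≈ 421 kJ/mol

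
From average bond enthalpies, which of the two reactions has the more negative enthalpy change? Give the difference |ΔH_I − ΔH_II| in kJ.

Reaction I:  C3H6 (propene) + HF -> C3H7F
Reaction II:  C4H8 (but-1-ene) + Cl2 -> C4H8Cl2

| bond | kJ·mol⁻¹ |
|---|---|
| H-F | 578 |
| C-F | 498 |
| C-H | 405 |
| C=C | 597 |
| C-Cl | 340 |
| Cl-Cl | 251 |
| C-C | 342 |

Reaction II, by 104 kJ

Reaction I:
  Bonds broken (reactants):
    C-C: 1 × 342 = 342
    C-H: 6 × 405 = 2430
    C=C: 1 × 597 = 597
    H-F: 1 × 578 = 578
    Σ(broken) = 3947 kJ
  Bonds formed (products):
    C-C: 2 × 342 = 684
    C-F: 1 × 498 = 498
    C-H: 7 × 405 = 2835
    Σ(formed) = 4017 kJ
  ΔH_I = 3947 − 4017 = −70 kJ
Reaction II:
  Bonds broken (reactants):
    C-C: 2 × 342 = 684
    C-H: 8 × 405 = 3240
    C=C: 1 × 597 = 597
    Cl-Cl: 1 × 251 = 251
    Σ(broken) = 4772 kJ
  Bonds formed (products):
    C-C: 3 × 342 = 1026
    C-Cl: 2 × 340 = 680
    C-H: 8 × 405 = 3240
    Σ(formed) = 4946 kJ
  ΔH_II = 4772 − 4946 = −174 kJ
ΔH_I − ΔH_II = +104 kJ, so reaction II has the more negative ΔH; |ΔH_I − ΔH_II| = 104 kJ.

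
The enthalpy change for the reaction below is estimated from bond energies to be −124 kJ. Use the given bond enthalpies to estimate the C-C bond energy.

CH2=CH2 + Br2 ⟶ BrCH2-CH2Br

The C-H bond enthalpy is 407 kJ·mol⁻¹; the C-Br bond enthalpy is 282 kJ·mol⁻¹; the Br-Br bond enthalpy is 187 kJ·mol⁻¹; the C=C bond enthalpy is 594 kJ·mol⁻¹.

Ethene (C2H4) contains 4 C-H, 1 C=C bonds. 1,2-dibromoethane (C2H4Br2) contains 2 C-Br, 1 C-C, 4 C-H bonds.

D(C-C) ≈ 341 kJ/mol

Let D be the C-C bond energy.
Σ(broken) = 1×187 + 4×407 + 1×594 = 2409
Σ(formed) = 2×282 + 1×D + 4×407 = 2192 + D
ΔH = Σ(broken) − Σ(formed) = (2409) − (2192 + D) = +217 − D
Setting this equal to −124 kJ gives D = 341 kJ/mol.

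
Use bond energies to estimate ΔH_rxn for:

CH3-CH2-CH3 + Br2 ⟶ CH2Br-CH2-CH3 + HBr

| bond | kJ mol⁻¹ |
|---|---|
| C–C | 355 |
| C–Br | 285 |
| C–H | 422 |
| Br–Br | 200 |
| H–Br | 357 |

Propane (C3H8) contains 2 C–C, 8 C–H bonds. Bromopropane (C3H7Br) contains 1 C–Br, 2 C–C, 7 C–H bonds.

Bonds broken (reactants):
  Br–Br: 1 × 200 = 200
  C–C: 2 × 355 = 710
  C–H: 8 × 422 = 3376
  Σ(broken) = 4286 kJ
Bonds formed (products):
  C–Br: 1 × 285 = 285
  C–C: 2 × 355 = 710
  C–H: 7 × 422 = 2954
  H–Br: 1 × 357 = 357
  Σ(formed) = 4306 kJ
ΔH = Σ(broken) − Σ(formed) = 4286 − 4306 = −20 kJ

ΔH ≈ −20 kJ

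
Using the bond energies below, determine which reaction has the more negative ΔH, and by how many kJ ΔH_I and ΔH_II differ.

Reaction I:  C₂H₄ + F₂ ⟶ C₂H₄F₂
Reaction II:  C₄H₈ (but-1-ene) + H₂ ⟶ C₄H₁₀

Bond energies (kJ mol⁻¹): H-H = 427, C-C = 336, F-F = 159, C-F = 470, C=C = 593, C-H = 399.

Reaction I, by 410 kJ

Reaction I:
  Bonds broken (reactants):
    C-H: 4 × 399 = 1596
    C=C: 1 × 593 = 593
    F-F: 1 × 159 = 159
    Σ(broken) = 2348 kJ
  Bonds formed (products):
    C-C: 1 × 336 = 336
    C-F: 2 × 470 = 940
    C-H: 4 × 399 = 1596
    Σ(formed) = 2872 kJ
  ΔH_I = 2348 − 2872 = −524 kJ
Reaction II:
  Bonds broken (reactants):
    C-C: 2 × 336 = 672
    C-H: 8 × 399 = 3192
    C=C: 1 × 593 = 593
    H-H: 1 × 427 = 427
    Σ(broken) = 4884 kJ
  Bonds formed (products):
    C-C: 3 × 336 = 1008
    C-H: 10 × 399 = 3990
    Σ(formed) = 4998 kJ
  ΔH_II = 4884 − 4998 = −114 kJ
ΔH_I − ΔH_II = −410 kJ, so reaction I has the more negative ΔH; |ΔH_I − ΔH_II| = 410 kJ.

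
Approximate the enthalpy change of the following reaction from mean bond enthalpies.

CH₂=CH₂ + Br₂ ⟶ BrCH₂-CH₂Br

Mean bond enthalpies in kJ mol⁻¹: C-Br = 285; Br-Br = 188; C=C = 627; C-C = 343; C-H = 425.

Bonds broken (reactants):
  Br-Br: 1 × 188 = 188
  C-H: 4 × 425 = 1700
  C=C: 1 × 627 = 627
  Σ(broken) = 2515 kJ
Bonds formed (products):
  C-Br: 2 × 285 = 570
  C-C: 1 × 343 = 343
  C-H: 4 × 425 = 1700
  Σ(formed) = 2613 kJ
ΔH = Σ(broken) − Σ(formed) = 2515 − 2613 = −98 kJ

ΔH ≈ −98 kJ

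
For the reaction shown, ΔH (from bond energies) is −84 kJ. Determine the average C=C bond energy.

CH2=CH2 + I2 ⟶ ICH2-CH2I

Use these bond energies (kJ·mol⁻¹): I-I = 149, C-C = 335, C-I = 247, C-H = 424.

Let D be the C=C bond energy.
Σ(broken) = 4×424 + 1×D + 1×149 = 1845 + D
Σ(formed) = 1×335 + 4×424 + 2×247 = 2525
ΔH = Σ(broken) − Σ(formed) = (1845 + D) − (2525) = −680 + D
Setting this equal to −84 kJ gives D = 596 kJ/mol.

D(C=C) ≈ 596 kJ/mol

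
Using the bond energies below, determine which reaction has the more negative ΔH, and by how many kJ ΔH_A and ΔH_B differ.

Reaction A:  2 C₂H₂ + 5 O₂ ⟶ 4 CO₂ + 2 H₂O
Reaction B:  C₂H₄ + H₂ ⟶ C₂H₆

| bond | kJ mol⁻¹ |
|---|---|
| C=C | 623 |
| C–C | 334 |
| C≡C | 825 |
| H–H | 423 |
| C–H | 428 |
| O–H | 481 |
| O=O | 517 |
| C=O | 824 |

Reaction A, by 2425 kJ

Reaction A:
  Bonds broken (reactants):
    C≡C: 2 × 825 = 1650
    C–H: 4 × 428 = 1712
    O=O: 5 × 517 = 2585
    Σ(broken) = 5947 kJ
  Bonds formed (products):
    C=O: 8 × 824 = 6592
    O–H: 4 × 481 = 1924
    Σ(formed) = 8516 kJ
  ΔH_A = 5947 − 8516 = −2569 kJ
Reaction B:
  Bonds broken (reactants):
    C–H: 4 × 428 = 1712
    C=C: 1 × 623 = 623
    H–H: 1 × 423 = 423
    Σ(broken) = 2758 kJ
  Bonds formed (products):
    C–C: 1 × 334 = 334
    C–H: 6 × 428 = 2568
    Σ(formed) = 2902 kJ
  ΔH_B = 2758 − 2902 = −144 kJ
ΔH_A − ΔH_B = −2425 kJ, so reaction A has the more negative ΔH; |ΔH_A − ΔH_B| = 2425 kJ.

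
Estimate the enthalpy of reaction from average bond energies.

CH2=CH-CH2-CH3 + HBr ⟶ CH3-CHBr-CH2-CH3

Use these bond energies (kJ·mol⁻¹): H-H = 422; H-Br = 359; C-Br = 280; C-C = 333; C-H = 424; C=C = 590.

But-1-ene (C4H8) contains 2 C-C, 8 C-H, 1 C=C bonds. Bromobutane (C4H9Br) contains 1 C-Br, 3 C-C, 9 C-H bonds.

ΔH ≈ −88 kJ

Bonds broken (reactants):
  C-C: 2 × 333 = 666
  C-H: 8 × 424 = 3392
  C=C: 1 × 590 = 590
  H-Br: 1 × 359 = 359
  Σ(broken) = 5007 kJ
Bonds formed (products):
  C-Br: 1 × 280 = 280
  C-C: 3 × 333 = 999
  C-H: 9 × 424 = 3816
  Σ(formed) = 5095 kJ
ΔH = Σ(broken) − Σ(formed) = 5007 − 5095 = −88 kJ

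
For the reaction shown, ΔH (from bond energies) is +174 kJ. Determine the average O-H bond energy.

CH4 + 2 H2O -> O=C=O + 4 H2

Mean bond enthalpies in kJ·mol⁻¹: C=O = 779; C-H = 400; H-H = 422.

Let D be the O-H bond energy.
Σ(broken) = 4×400 + 4×D = 1600 + 4D
Σ(formed) = 2×779 + 4×422 = 3246
ΔH = Σ(broken) − Σ(formed) = (1600 + 4D) − (3246) = −1646 + 4D
Setting this equal to +174 kJ gives 4D = 1820, so D = 455 kJ/mol.

D(O-H) ≈ 455 kJ/mol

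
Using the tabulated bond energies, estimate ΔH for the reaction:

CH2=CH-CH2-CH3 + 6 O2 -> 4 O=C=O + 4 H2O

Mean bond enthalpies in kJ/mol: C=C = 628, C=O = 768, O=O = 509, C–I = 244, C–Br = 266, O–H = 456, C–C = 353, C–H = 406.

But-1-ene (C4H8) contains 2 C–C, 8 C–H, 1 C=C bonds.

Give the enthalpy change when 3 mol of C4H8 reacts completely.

Bonds broken (reactants):
  C–C: 2 × 353 = 706
  C–H: 8 × 406 = 3248
  C=C: 1 × 628 = 628
  O=O: 6 × 509 = 3054
  Σ(broken) = 7636 kJ
Bonds formed (products):
  C=O: 8 × 768 = 6144
  O–H: 8 × 456 = 3648
  Σ(formed) = 9792 kJ
ΔH = Σ(broken) − Σ(formed) = 7636 − 9792 = −2156 kJ
For 3× the reaction as written: 3 × (−2156) = −6468 kJ

ΔH = −6468 kJ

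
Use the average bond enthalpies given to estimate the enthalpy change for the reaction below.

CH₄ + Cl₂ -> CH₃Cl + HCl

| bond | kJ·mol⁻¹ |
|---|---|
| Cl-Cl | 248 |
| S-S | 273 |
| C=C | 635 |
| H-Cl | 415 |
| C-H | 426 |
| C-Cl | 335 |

Bonds broken (reactants):
  C-H: 4 × 426 = 1704
  Cl-Cl: 1 × 248 = 248
  Σ(broken) = 1952 kJ
Bonds formed (products):
  C-Cl: 1 × 335 = 335
  C-H: 3 × 426 = 1278
  H-Cl: 1 × 415 = 415
  Σ(formed) = 2028 kJ
ΔH = Σ(broken) − Σ(formed) = 1952 − 2028 = −76 kJ

ΔH ≈ −76 kJ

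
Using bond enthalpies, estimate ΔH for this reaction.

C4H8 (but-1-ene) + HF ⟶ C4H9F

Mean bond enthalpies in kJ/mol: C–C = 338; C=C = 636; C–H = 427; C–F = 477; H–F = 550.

Bonds broken (reactants):
  C–C: 2 × 338 = 676
  C–H: 8 × 427 = 3416
  C=C: 1 × 636 = 636
  H–F: 1 × 550 = 550
  Σ(broken) = 5278 kJ
Bonds formed (products):
  C–C: 3 × 338 = 1014
  C–F: 1 × 477 = 477
  C–H: 9 × 427 = 3843
  Σ(formed) = 5334 kJ
ΔH = Σ(broken) − Σ(formed) = 5278 − 5334 = −56 kJ

ΔH ≈ −56 kJ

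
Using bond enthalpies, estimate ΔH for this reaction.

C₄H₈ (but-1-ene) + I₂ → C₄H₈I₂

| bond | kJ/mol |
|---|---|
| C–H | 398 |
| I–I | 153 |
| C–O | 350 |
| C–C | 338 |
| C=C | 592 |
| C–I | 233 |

Bonds broken (reactants):
  C–C: 2 × 338 = 676
  C–H: 8 × 398 = 3184
  C=C: 1 × 592 = 592
  I–I: 1 × 153 = 153
  Σ(broken) = 4605 kJ
Bonds formed (products):
  C–C: 3 × 338 = 1014
  C–H: 8 × 398 = 3184
  C–I: 2 × 233 = 466
  Σ(formed) = 4664 kJ
ΔH = Σ(broken) − Σ(formed) = 4605 − 4664 = −59 kJ

ΔH ≈ −59 kJ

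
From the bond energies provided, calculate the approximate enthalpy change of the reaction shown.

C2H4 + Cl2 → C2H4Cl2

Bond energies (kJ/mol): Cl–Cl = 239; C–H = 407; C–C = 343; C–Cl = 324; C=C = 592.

ΔH ≈ −160 kJ

Bonds broken (reactants):
  C–H: 4 × 407 = 1628
  C=C: 1 × 592 = 592
  Cl–Cl: 1 × 239 = 239
  Σ(broken) = 2459 kJ
Bonds formed (products):
  C–C: 1 × 343 = 343
  C–Cl: 2 × 324 = 648
  C–H: 4 × 407 = 1628
  Σ(formed) = 2619 kJ
ΔH = Σ(broken) − Σ(formed) = 2459 − 2619 = −160 kJ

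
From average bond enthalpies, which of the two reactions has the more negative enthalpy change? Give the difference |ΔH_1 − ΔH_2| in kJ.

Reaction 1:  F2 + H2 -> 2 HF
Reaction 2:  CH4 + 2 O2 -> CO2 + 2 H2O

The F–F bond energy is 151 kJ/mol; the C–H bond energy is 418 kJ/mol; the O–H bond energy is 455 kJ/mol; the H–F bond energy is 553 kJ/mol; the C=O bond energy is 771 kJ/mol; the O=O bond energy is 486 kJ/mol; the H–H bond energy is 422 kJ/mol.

Reaction 1:
  Bonds broken (reactants):
    F–F: 1 × 151 = 151
    H–H: 1 × 422 = 422
    Σ(broken) = 573 kJ
  Bonds formed (products):
    H–F: 2 × 553 = 1106
    Σ(formed) = 1106 kJ
  ΔH_1 = 573 − 1106 = −533 kJ
Reaction 2:
  Bonds broken (reactants):
    C–H: 4 × 418 = 1672
    O=O: 2 × 486 = 972
    Σ(broken) = 2644 kJ
  Bonds formed (products):
    C=O: 2 × 771 = 1542
    O–H: 4 × 455 = 1820
    Σ(formed) = 3362 kJ
  ΔH_2 = 2644 − 3362 = −718 kJ
ΔH_1 − ΔH_2 = +185 kJ, so reaction 2 has the more negative ΔH; |ΔH_1 − ΔH_2| = 185 kJ.

Reaction 2, by 185 kJ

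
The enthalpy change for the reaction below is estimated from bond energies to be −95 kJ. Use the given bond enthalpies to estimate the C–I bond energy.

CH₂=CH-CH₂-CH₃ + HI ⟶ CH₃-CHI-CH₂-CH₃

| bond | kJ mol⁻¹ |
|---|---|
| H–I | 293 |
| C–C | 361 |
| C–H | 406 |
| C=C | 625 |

Let D be the C–I bond energy.
Σ(broken) = 2×361 + 8×406 + 1×625 + 1×293 = 4888
Σ(formed) = 3×361 + 9×406 + 1×D = 4737 + D
ΔH = Σ(broken) − Σ(formed) = (4888) − (4737 + D) = +151 − D
Setting this equal to −95 kJ gives D = 246 kJ/mol.

D(C–I) ≈ 246 kJ/mol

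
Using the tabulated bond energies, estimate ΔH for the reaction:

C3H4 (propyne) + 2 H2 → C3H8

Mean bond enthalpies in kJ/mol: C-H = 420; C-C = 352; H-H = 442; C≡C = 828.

ΔH ≈ −320 kJ

Bonds broken (reactants):
  C≡C: 1 × 828 = 828
  C-C: 1 × 352 = 352
  C-H: 4 × 420 = 1680
  H-H: 2 × 442 = 884
  Σ(broken) = 3744 kJ
Bonds formed (products):
  C-C: 2 × 352 = 704
  C-H: 8 × 420 = 3360
  Σ(formed) = 4064 kJ
ΔH = Σ(broken) − Σ(formed) = 3744 − 4064 = −320 kJ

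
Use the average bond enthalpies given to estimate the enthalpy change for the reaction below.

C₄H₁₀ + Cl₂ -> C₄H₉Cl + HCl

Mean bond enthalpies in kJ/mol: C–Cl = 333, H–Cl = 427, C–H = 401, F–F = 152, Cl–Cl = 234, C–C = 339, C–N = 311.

ΔH ≈ −125 kJ

Bonds broken (reactants):
  C–C: 3 × 339 = 1017
  C–H: 10 × 401 = 4010
  Cl–Cl: 1 × 234 = 234
  Σ(broken) = 5261 kJ
Bonds formed (products):
  C–C: 3 × 339 = 1017
  C–Cl: 1 × 333 = 333
  C–H: 9 × 401 = 3609
  H–Cl: 1 × 427 = 427
  Σ(formed) = 5386 kJ
ΔH = Σ(broken) − Σ(formed) = 5261 − 5386 = −125 kJ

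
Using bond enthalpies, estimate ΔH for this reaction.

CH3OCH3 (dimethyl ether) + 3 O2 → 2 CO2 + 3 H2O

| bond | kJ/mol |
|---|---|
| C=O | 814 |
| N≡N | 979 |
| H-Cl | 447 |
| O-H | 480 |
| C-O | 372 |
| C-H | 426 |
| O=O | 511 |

Bonds broken (reactants):
  C-H: 6 × 426 = 2556
  C-O: 2 × 372 = 744
  O=O: 3 × 511 = 1533
  Σ(broken) = 4833 kJ
Bonds formed (products):
  C=O: 4 × 814 = 3256
  O-H: 6 × 480 = 2880
  Σ(formed) = 6136 kJ
ΔH = Σ(broken) − Σ(formed) = 4833 − 6136 = −1303 kJ

ΔH ≈ −1303 kJ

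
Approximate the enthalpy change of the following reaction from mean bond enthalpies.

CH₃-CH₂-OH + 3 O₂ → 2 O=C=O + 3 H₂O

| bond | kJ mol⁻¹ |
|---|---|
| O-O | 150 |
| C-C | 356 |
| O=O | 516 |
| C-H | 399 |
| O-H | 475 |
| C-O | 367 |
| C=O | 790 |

ΔH ≈ −1269 kJ

Bonds broken (reactants):
  C-C: 1 × 356 = 356
  C-H: 5 × 399 = 1995
  C-O: 1 × 367 = 367
  O-H: 1 × 475 = 475
  O=O: 3 × 516 = 1548
  Σ(broken) = 4741 kJ
Bonds formed (products):
  C=O: 4 × 790 = 3160
  O-H: 6 × 475 = 2850
  Σ(formed) = 6010 kJ
ΔH = Σ(broken) − Σ(formed) = 4741 − 6010 = −1269 kJ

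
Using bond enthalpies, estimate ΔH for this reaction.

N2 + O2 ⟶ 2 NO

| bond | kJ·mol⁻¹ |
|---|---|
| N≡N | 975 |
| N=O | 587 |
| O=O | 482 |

ΔH ≈ +283 kJ

Bonds broken (reactants):
  N≡N: 1 × 975 = 975
  O=O: 1 × 482 = 482
  Σ(broken) = 1457 kJ
Bonds formed (products):
  N=O: 2 × 587 = 1174
  Σ(formed) = 1174 kJ
ΔH = Σ(broken) − Σ(formed) = 1457 − 1174 = +283 kJ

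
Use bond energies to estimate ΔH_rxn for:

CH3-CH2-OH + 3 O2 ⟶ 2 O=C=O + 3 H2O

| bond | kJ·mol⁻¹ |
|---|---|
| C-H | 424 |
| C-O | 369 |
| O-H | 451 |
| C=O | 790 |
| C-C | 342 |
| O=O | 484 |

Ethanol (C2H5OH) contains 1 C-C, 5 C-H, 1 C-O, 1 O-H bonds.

Bonds broken (reactants):
  C-C: 1 × 342 = 342
  C-H: 5 × 424 = 2120
  C-O: 1 × 369 = 369
  O-H: 1 × 451 = 451
  O=O: 3 × 484 = 1452
  Σ(broken) = 4734 kJ
Bonds formed (products):
  C=O: 4 × 790 = 3160
  O-H: 6 × 451 = 2706
  Σ(formed) = 5866 kJ
ΔH = Σ(broken) − Σ(formed) = 4734 − 5866 = −1132 kJ

ΔH ≈ −1132 kJ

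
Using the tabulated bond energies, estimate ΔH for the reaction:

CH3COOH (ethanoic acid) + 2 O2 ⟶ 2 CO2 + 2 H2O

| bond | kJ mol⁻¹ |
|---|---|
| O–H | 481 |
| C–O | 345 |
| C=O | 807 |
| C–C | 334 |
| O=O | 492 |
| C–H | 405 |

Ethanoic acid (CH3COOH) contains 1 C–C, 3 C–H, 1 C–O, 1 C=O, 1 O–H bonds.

Bonds broken (reactants):
  C–C: 1 × 334 = 334
  C–H: 3 × 405 = 1215
  C–O: 1 × 345 = 345
  C=O: 1 × 807 = 807
  O–H: 1 × 481 = 481
  O=O: 2 × 492 = 984
  Σ(broken) = 4166 kJ
Bonds formed (products):
  C=O: 4 × 807 = 3228
  O–H: 4 × 481 = 1924
  Σ(formed) = 5152 kJ
ΔH = Σ(broken) − Σ(formed) = 4166 − 5152 = −986 kJ

ΔH ≈ −986 kJ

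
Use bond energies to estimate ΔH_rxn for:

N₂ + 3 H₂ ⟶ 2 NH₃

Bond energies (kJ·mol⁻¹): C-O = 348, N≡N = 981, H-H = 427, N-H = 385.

ΔH ≈ −48 kJ

Bonds broken (reactants):
  H-H: 3 × 427 = 1281
  N≡N: 1 × 981 = 981
  Σ(broken) = 2262 kJ
Bonds formed (products):
  N-H: 6 × 385 = 2310
  Σ(formed) = 2310 kJ
ΔH = Σ(broken) − Σ(formed) = 2262 − 2310 = −48 kJ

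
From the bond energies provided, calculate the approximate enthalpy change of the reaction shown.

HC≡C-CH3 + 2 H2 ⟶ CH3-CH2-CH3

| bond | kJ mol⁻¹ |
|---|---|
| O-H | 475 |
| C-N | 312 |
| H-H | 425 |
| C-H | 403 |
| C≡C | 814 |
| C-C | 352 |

ΔH ≈ −300 kJ

Bonds broken (reactants):
  C≡C: 1 × 814 = 814
  C-C: 1 × 352 = 352
  C-H: 4 × 403 = 1612
  H-H: 2 × 425 = 850
  Σ(broken) = 3628 kJ
Bonds formed (products):
  C-C: 2 × 352 = 704
  C-H: 8 × 403 = 3224
  Σ(formed) = 3928 kJ
ΔH = Σ(broken) − Σ(formed) = 3628 − 3928 = −300 kJ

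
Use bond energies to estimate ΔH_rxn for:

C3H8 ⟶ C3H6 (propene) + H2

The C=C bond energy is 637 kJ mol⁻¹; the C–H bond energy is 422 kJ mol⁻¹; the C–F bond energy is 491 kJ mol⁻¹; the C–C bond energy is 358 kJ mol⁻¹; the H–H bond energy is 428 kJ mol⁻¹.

Bonds broken (reactants):
  C–C: 2 × 358 = 716
  C–H: 8 × 422 = 3376
  Σ(broken) = 4092 kJ
Bonds formed (products):
  C–C: 1 × 358 = 358
  C–H: 6 × 422 = 2532
  C=C: 1 × 637 = 637
  H–H: 1 × 428 = 428
  Σ(formed) = 3955 kJ
ΔH = Σ(broken) − Σ(formed) = 4092 − 3955 = +137 kJ

ΔH ≈ +137 kJ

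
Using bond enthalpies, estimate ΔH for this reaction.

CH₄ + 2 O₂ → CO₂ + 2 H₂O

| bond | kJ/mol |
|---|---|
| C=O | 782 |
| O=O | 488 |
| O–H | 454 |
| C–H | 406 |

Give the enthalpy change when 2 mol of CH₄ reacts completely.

Bonds broken (reactants):
  C–H: 4 × 406 = 1624
  O=O: 2 × 488 = 976
  Σ(broken) = 2600 kJ
Bonds formed (products):
  C=O: 2 × 782 = 1564
  O–H: 4 × 454 = 1816
  Σ(formed) = 3380 kJ
ΔH = Σ(broken) − Σ(formed) = 2600 − 3380 = −780 kJ
For 2× the reaction as written: 2 × (−780) = −1560 kJ

ΔH = −1560 kJ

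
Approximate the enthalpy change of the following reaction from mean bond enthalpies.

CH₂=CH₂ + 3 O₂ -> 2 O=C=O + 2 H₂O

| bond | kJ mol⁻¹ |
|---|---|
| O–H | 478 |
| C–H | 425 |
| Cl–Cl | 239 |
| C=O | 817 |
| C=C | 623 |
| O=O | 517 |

Bonds broken (reactants):
  C–H: 4 × 425 = 1700
  C=C: 1 × 623 = 623
  O=O: 3 × 517 = 1551
  Σ(broken) = 3874 kJ
Bonds formed (products):
  C=O: 4 × 817 = 3268
  O–H: 4 × 478 = 1912
  Σ(formed) = 5180 kJ
ΔH = Σ(broken) − Σ(formed) = 3874 − 5180 = −1306 kJ

ΔH ≈ −1306 kJ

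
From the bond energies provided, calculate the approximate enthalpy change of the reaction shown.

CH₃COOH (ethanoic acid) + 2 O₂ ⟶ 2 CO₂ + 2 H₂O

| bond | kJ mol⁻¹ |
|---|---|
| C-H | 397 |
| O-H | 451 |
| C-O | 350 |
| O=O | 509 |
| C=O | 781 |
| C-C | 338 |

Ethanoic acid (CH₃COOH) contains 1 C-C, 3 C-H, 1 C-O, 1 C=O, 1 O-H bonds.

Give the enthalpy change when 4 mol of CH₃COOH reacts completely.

ΔH = −3196 kJ

Bonds broken (reactants):
  C-C: 1 × 338 = 338
  C-H: 3 × 397 = 1191
  C-O: 1 × 350 = 350
  C=O: 1 × 781 = 781
  O-H: 1 × 451 = 451
  O=O: 2 × 509 = 1018
  Σ(broken) = 4129 kJ
Bonds formed (products):
  C=O: 4 × 781 = 3124
  O-H: 4 × 451 = 1804
  Σ(formed) = 4928 kJ
ΔH = Σ(broken) − Σ(formed) = 4129 − 4928 = −799 kJ
For 4× the reaction as written: 4 × (−799) = −3196 kJ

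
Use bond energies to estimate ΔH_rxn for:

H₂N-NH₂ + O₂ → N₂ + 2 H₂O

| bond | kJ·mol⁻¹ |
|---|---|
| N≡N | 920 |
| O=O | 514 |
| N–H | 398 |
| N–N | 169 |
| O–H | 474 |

Bonds broken (reactants):
  N–H: 4 × 398 = 1592
  N–N: 1 × 169 = 169
  O=O: 1 × 514 = 514
  Σ(broken) = 2275 kJ
Bonds formed (products):
  N≡N: 1 × 920 = 920
  O–H: 4 × 474 = 1896
  Σ(formed) = 2816 kJ
ΔH = Σ(broken) − Σ(formed) = 2275 − 2816 = −541 kJ

ΔH ≈ −541 kJ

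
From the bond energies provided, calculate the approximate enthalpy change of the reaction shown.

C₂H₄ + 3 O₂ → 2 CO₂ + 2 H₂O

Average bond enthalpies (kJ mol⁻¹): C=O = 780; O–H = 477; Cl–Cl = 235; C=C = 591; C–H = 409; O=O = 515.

Bonds broken (reactants):
  C–H: 4 × 409 = 1636
  C=C: 1 × 591 = 591
  O=O: 3 × 515 = 1545
  Σ(broken) = 3772 kJ
Bonds formed (products):
  C=O: 4 × 780 = 3120
  O–H: 4 × 477 = 1908
  Σ(formed) = 5028 kJ
ΔH = Σ(broken) − Σ(formed) = 3772 − 5028 = −1256 kJ

ΔH ≈ −1256 kJ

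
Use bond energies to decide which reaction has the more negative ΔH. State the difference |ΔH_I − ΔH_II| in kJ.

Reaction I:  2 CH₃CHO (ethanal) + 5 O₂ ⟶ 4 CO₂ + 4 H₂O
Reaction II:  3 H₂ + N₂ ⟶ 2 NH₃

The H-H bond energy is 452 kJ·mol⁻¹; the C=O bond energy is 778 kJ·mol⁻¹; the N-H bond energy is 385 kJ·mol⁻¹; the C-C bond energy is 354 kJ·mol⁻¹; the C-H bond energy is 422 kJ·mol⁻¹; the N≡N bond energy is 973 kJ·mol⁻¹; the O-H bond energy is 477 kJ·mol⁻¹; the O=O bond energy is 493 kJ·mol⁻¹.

Reaction I:
  Bonds broken (reactants):
    C-C: 2 × 354 = 708
    C-H: 8 × 422 = 3376
    C=O: 2 × 778 = 1556
    O=O: 5 × 493 = 2465
    Σ(broken) = 8105 kJ
  Bonds formed (products):
    C=O: 8 × 778 = 6224
    O-H: 8 × 477 = 3816
    Σ(formed) = 10040 kJ
  ΔH_I = 8105 − 10040 = −1935 kJ
Reaction II:
  Bonds broken (reactants):
    H-H: 3 × 452 = 1356
    N≡N: 1 × 973 = 973
    Σ(broken) = 2329 kJ
  Bonds formed (products):
    N-H: 6 × 385 = 2310
    Σ(formed) = 2310 kJ
  ΔH_II = 2329 − 2310 = +19 kJ
ΔH_I − ΔH_II = −1954 kJ, so reaction I has the more negative ΔH; |ΔH_I − ΔH_II| = 1954 kJ.

Reaction I, by 1954 kJ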